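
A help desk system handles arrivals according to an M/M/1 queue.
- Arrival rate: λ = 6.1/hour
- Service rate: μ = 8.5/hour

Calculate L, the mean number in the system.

ρ = λ/μ = 6.1/8.5 = 0.7176
For M/M/1: L = λ/(μ-λ)
L = 6.1/(8.5-6.1) = 6.1/2.40
L = 2.5417 tickets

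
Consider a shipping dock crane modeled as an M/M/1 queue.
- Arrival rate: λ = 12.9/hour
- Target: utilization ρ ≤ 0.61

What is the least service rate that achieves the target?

ρ = λ/μ, so μ = λ/ρ
μ ≥ 12.9/0.61 = 21.1475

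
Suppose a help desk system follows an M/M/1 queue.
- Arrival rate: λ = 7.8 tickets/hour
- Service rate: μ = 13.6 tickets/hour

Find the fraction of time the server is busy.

Server utilization: ρ = λ/μ
ρ = 7.8/13.6 = 0.5735
The server is busy 57.35% of the time.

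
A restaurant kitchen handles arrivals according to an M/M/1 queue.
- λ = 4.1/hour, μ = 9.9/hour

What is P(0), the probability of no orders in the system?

ρ = λ/μ = 4.1/9.9 = 0.4141
P(0) = 1 - ρ = 1 - 0.4141 = 0.5859
The server is idle 58.59% of the time.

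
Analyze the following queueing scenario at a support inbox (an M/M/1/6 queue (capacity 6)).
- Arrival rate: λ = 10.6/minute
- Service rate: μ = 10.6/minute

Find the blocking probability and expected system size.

ρ = λ/μ = 10.6/10.6 = 1 exactly.
With ρ = 1 the usual (1-ρ)/(1-ρ^(K+1)) form is 0/0; instead every state 0..K is equally likely.
P₀ = 1/(K+1) = 1/7 = 0.1429
P_K = P₀×ρ^K = P₀ = 0.1429
Blocking probability P_6 = 0.1429 (14.29%)
L = K/2 = 6/2 = 3.0000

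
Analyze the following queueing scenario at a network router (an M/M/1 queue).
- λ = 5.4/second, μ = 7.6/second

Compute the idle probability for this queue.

ρ = λ/μ = 5.4/7.6 = 0.7105
P(0) = 1 - ρ = 1 - 0.7105 = 0.2895
The server is idle 28.95% of the time.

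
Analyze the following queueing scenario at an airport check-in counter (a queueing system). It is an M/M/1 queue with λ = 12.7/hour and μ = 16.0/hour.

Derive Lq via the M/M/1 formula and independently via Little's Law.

Method 1 (direct): Lq = λ²/(μ(μ-λ)) = 161.29/(16.0 × 3.30) = 3.0547

Method 2 (Little's Law):
W = 1/(μ-λ) = 1/3.30 = 0.30303
Wq = W - 1/μ = 0.30303 - 0.062500 = 0.24053
Lq = λWq = 12.7 × 0.24053 = 3.0547 ✔ (matches Method 1)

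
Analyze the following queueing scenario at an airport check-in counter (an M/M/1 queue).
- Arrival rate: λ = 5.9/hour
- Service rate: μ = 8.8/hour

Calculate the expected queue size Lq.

ρ = λ/μ = 5.9/8.8 = 0.6705
For M/M/1: Lq = λ²/(μ(μ-λ))
Lq = 34.81/(8.8 × 2.90)
Lq = 1.3640 passengers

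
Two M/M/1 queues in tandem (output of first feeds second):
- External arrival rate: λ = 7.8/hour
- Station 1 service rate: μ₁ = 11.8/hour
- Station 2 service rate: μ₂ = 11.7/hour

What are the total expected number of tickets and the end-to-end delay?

By Jackson's theorem, each station behaves as independent M/M/1.
Station 1: ρ₁ = 7.8/11.8 = 0.6610, L₁ = ρ₁/(1-ρ₁) = λ/(μ₁-λ) = 7.8/4.00 = 1.9500
Station 2: ρ₂ = 7.8/11.7 = 0.6667, L₂ = ρ₂/(1-ρ₂) = λ/(μ₂-λ) = 7.8/3.90 = 2.0000
Total: L = L₁ + L₂ = 1.9500 + 2.0000 = 3.9500
W = L/λ = 3.9500/7.8 = 0.5064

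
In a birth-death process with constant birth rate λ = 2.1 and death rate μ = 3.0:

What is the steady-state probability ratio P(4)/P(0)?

For constant rates: P(n)/P(0) = (λ/μ)^n
P(4)/P(0) = (2.1/3.0)^4 = 0.7000^4 = 0.2401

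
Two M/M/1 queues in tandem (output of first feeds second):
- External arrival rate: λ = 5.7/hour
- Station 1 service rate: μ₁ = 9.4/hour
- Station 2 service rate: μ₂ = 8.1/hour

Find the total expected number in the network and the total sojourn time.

By Jackson's theorem, each station behaves as independent M/M/1.
Station 1: ρ₁ = 5.7/9.4 = 0.6064, L₁ = ρ₁/(1-ρ₁) = λ/(μ₁-λ) = 5.7/3.70 = 1.5405
Station 2: ρ₂ = 5.7/8.1 = 0.7037, L₂ = ρ₂/(1-ρ₂) = λ/(μ₂-λ) = 5.7/2.40 = 2.3750
Total: L = L₁ + L₂ = 1.5405 + 2.3750 = 3.9155
W = L/λ = 3.9155/5.7 = 0.6869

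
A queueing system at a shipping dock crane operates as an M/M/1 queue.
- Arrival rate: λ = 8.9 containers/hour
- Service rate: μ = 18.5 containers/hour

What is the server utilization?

Server utilization: ρ = λ/μ
ρ = 8.9/18.5 = 0.4811
The server is busy 48.11% of the time.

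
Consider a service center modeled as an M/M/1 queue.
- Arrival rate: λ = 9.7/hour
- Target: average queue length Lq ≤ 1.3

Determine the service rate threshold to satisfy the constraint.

For M/M/1: Lq = λ²/(μ(μ-λ))
Need Lq ≤ 1.3, i.e. μ(μ-λ) ≥ λ²/1.3
μ² - 9.7μ - 94.09/1.3 ≥ 0  →  μ² - 9.7μ - 72.37692 ≥ 0
Quadratic formula (positive root): μ = [λ + √(λ² + 4×72.37692)]/2
Discriminant: 94.09 + 4×72.37692 = 383.5977, √383.5977 = 19.5857
μ ≥ (9.7 + 19.5857)/2 = 14.6428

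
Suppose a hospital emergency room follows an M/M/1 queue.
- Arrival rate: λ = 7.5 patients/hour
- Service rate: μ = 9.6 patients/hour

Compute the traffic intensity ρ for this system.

Server utilization: ρ = λ/μ
ρ = 7.5/9.6 = 0.7812
The server is busy 78.12% of the time.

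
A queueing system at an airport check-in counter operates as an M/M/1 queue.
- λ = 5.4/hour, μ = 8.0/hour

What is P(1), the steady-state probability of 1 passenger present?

ρ = λ/μ = 5.4/8.0 = 0.6750
P(n) = (1-ρ)ρⁿ
P(1) = (1-0.6750) × 0.6750^1
P(1) = 0.3250 × 0.6750
P(1) = 0.2194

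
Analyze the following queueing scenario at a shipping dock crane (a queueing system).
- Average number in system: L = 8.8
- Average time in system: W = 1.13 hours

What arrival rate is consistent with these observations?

Little's Law: L = λW, so λ = L/W
λ = 8.8/1.13 = 7.7876 containers/hour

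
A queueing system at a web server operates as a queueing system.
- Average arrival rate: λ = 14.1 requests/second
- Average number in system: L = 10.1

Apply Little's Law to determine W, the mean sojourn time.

Little's Law: L = λW, so W = L/λ
W = 10.1/14.1 = 0.7163 seconds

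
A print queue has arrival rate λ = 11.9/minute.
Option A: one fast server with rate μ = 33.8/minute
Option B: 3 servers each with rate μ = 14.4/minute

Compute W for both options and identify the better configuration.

Option A: single server μ = 33.8 (M/M/1)
  ρ_A = 11.9/33.8 = 0.3521
  W_A = 1/(μ-λ) = 1/(33.8-11.9) = 1/21.90 = 0.04566

Option B: 3 servers μ = 14.4 (M/M/3)
  ρ_B = λ/(cμ) = 11.9/(3×14.4) = 0.2755
  Offered load a = λ/μ = cρ = 11.9/14.4 = 0.8264
  P₀ = [ Σₙ₌₀^2 aⁿ/n! + a^3/(3!(1-ρ)) ]⁻¹
  Σ = a^0/0! + a^1/1! + a^2/2! = 1.00000 + 0.826389 + 0.341459 = 2.1678
  a^3/(3!(1-ρ)) = 0.5644/(6 × 0.7245) = 0.1298
  P₀ = 1/(2.1678 + 0.1298) = 0.4352
  Lq = P₀·a^3·ρ / (3!(1-ρ)²) = 0.4352 × 0.5644 × 0.2755 / (6 × 0.5250) = 0.02148
  Wq_B = Lq/λ = 0.02148/11.9 = 0.001805
  W_B = Wq_B + 1/μ = 0.001805 + 0.06944 = 0.07125

Since W_A = 0.04566 < W_B = 0.07125, Option A (single fast server) has the shorter time in system.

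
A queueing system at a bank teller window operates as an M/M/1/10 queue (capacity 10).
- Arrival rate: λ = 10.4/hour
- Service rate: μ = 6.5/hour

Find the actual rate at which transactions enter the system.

ρ = λ/μ = 10.4/6.5 = 1.6000
P₀ = (1-ρ)/(1-ρ^(K+1)) = (1-1.6000)/(1-1.6000^11) = -0.6000/-174.9219 = 0.003430
P_K = P₀×ρ^K = 0.003430 × 1.6000^10 = 0.003430 × 109.9512 = 0.3771
λ_eff = λ(1-P_K) = 10.4 × (1 - 0.37714) = 10.4 × 0.62286 = 6.4777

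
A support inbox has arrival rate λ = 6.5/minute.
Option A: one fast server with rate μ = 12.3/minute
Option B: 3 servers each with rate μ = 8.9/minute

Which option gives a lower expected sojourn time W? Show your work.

Option A: single server μ = 12.3 (M/M/1)
  ρ_A = 6.5/12.3 = 0.5285
  W_A = 1/(μ-λ) = 1/(12.3-6.5) = 1/5.80 = 0.1724

Option B: 3 servers μ = 8.9 (M/M/3)
  ρ_B = λ/(cμ) = 6.5/(3×8.9) = 0.2434
  Offered load a = λ/μ = cρ = 6.5/8.9 = 0.7303
  P₀ = [ Σₙ₌₀^2 aⁿ/n! + a^3/(3!(1-ρ)) ]⁻¹
  Σ = a^0/0! + a^1/1! + a^2/2! = 1.0000 + 0.7303 + 0.2667 = 1.9970
  a^3/(3!(1-ρ)) = 0.3896/(6 × 0.7566) = 0.08582
  P₀ = 1/(1.9970 + 0.08582) = 0.4801
  Lq = P₀·a^3·ρ / (3!(1-ρ)²) = 0.4801 × 0.3896 × 0.2434 / (6 × 0.5724) = 0.01326
  Wq_B = Lq/λ = 0.01326/6.5 = 0.002040
  W_B = Wq_B + 1/μ = 0.002040 + 0.1124 = 0.1144

Since W_B = 0.1144 < W_A = 0.1724, Option B (multiple servers) has the shorter time in system.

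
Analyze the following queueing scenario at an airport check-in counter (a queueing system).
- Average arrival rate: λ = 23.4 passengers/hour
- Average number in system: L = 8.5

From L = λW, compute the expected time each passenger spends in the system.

Little's Law: L = λW, so W = L/λ
W = 8.5/23.4 = 0.3632 hours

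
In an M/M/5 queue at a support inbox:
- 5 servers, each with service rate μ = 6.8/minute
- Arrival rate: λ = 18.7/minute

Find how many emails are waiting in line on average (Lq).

Traffic intensity: ρ = λ/(cμ) = 18.7/(5×6.8) = 0.5500
Since ρ = 0.5500 < 1, system is stable.
Offered load a = λ/μ = cρ = 18.7/6.8 = 2.7500
P₀ = [ Σₙ₌₀^4 aⁿ/n! + a^5/(5!(1-ρ)) ]⁻¹
Σ = a^0/0! + a^1/1! + a^2/2! + a^3/3! + a^4/4! = 1.00000 + 2.75000 + 3.78125 + 3.46615 + 2.38298 = 13.3804
a^5/(5!(1-ρ)) = 157.2764/(120 × 0.4500) = 2.9125
P₀ = 1/(13.3804 + 2.9125) = 0.06138
Lq = P₀·a^5·ρ / (5!(1-ρ)²) = 0.06138 × 157.2764 × 0.5500 / (120 × 0.2025) = 0.2185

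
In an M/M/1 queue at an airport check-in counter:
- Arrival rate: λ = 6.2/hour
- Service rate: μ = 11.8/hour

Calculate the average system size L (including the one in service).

ρ = λ/μ = 6.2/11.8 = 0.5254
For M/M/1: L = λ/(μ-λ)
L = 6.2/(11.8-6.2) = 6.2/5.60
L = 1.1071 passengers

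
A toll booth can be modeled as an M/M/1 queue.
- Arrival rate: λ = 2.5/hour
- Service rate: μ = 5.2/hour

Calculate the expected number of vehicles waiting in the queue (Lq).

ρ = λ/μ = 2.5/5.2 = 0.4808
For M/M/1: Lq = λ²/(μ(μ-λ))
Lq = 6.25/(5.2 × 2.70)
Lq = 0.4452 vehicles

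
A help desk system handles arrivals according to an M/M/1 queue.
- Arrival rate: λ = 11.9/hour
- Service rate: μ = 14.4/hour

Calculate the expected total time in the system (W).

First, compute utilization: ρ = λ/μ = 11.9/14.4 = 0.8264
For M/M/1: W = 1/(μ-λ)
W = 1/(14.4-11.9) = 1/2.50
W = 0.4000 hours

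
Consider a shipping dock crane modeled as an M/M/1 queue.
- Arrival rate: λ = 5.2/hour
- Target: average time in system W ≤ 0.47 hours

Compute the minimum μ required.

For M/M/1: W = 1/(μ-λ)
Need W ≤ 0.47, so 1/(μ-λ) ≤ 0.47
μ - λ ≥ 1/0.47 = 2.1277
μ ≥ 5.2 + 2.1277 = 7.3277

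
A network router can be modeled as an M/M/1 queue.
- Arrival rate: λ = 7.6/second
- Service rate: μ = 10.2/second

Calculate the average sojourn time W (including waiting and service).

First, compute utilization: ρ = λ/μ = 7.6/10.2 = 0.7451
For M/M/1: W = 1/(μ-λ)
W = 1/(10.2-7.6) = 1/2.60
W = 0.3846 seconds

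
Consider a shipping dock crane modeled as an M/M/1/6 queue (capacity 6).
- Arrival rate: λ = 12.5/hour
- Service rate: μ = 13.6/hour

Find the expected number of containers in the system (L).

ρ = λ/μ = 12.5/13.6 = 0.91912
P₀ = (1-ρ)/(1-ρ^(K+1)) = (1-0.91912)/(1-0.91912^7) = 0.08088/0.4459 = 0.1814
P_K = P₀×ρ^K = 0.1814 × 0.91912^6 = 0.1814 × 0.6029 = 0.1094
L = ρ[1 - (K+1)ρ^K + Kρ^(K+1)] / [(1-ρ)(1-ρ^(K+1))]
L = 0.91912 × (1 - 7×0.6028834 + 6×0.5541222) / ((1 - 0.91912) × (1 - 0.5541222)) = 2.6646 containers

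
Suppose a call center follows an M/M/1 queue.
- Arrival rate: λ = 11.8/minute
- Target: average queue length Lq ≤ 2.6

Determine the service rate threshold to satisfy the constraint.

For M/M/1: Lq = λ²/(μ(μ-λ))
Need Lq ≤ 2.6, i.e. μ(μ-λ) ≥ λ²/2.6
μ² - 11.8μ - 139.24/2.6 ≥ 0  →  μ² - 11.8μ - 53.55385 ≥ 0
Quadratic formula (positive root): μ = [λ + √(λ² + 4×53.55385)]/2
Discriminant: 139.24 + 4×53.55385 = 353.4554, √353.4554 = 18.8004
μ ≥ (11.8 + 18.8004)/2 = 15.3002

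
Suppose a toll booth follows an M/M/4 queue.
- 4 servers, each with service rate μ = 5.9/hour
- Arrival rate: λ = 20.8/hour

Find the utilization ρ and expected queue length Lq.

Traffic intensity: ρ = λ/(cμ) = 20.8/(4×5.9) = 0.8814
Since ρ = 0.8814 < 1, system is stable.
Offered load a = λ/μ = cρ = 20.8/5.9 = 3.5254
P₀ = [ Σₙ₌₀^3 aⁿ/n! + a^4/(4!(1-ρ)) ]⁻¹
Σ = a^0/0! + a^1/1! + a^2/2! + a^3/3! = 1.0000 + 3.5254 + 6.2143 + 7.3027 = 18.0424
a^4/(4!(1-ρ)) = 154.4704/(24 × 0.1186441) = 54.2485
P₀ = 1/(18.0424 + 54.2485) = 0.01383
Lq = P₀·a^4·ρ / (4!(1-ρ)²) = 0.01383299 × 154.4704 × 0.8813559 / (24 × 0.01407641) = 5.5745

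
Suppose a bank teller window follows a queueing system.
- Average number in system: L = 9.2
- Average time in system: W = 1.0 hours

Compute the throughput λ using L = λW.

Little's Law: L = λW, so λ = L/W
λ = 9.2/1.0 = 9.2000 transactions/hour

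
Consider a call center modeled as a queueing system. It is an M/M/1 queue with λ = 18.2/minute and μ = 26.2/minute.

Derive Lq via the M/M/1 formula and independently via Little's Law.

Method 1 (direct): Lq = λ²/(μ(μ-λ)) = 331.24/(26.2 × 8.00) = 1.5803

Method 2 (Little's Law):
W = 1/(μ-λ) = 1/8.00 = 0.1250
Wq = W - 1/μ = 0.1250 - 0.03817 = 0.08683
Lq = λWq = 18.2 × 0.08683 = 1.5803 ✔ (matches Method 1)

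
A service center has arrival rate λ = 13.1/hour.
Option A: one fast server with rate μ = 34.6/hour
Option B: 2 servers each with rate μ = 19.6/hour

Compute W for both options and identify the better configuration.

Option A: single server μ = 34.6 (M/M/1)
  ρ_A = 13.1/34.6 = 0.3786
  W_A = 1/(μ-λ) = 1/(34.6-13.1) = 1/21.50 = 0.04651

Option B: 2 servers μ = 19.6 (M/M/2)
  ρ_B = λ/(cμ) = 13.1/(2×19.6) = 0.3342
  Offered load a = λ/μ = cρ = 13.1/19.6 = 0.6684
  P₀ = [ Σₙ₌₀^1 aⁿ/n! + a^2/(2!(1-ρ)) ]⁻¹
  Σ = a^0/0! + a^1/1! = 1.0000 + 0.6684 = 1.6684
  a^2/(2!(1-ρ)) = 0.4467/(2 × 0.6658) = 0.3355
  P₀ = 1/(1.6684 + 0.3355) = 0.4990
  Lq = P₀·a^2·ρ / (2!(1-ρ)²) = 0.499044 × 0.446715 × 0.334184 / (2 × 0.443311) = 0.08403
  Wq_B = Lq/λ = 0.084026/13.1 = 0.006414
  W_B = Wq_B + 1/μ = 0.006414 + 0.05102 = 0.05743

Since W_A = 0.04651 < W_B = 0.05743, Option A (single fast server) has the shorter time in system.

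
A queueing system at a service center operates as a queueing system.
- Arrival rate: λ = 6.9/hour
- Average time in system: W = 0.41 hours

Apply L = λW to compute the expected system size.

Little's Law: L = λW
L = 6.9 × 0.41 = 2.8290 customers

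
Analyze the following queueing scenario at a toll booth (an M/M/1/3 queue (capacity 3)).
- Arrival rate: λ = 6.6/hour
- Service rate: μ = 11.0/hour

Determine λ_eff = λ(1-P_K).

ρ = λ/μ = 6.6/11.0 = 0.6000
P₀ = (1-ρ)/(1-ρ^(K+1)) = (1-0.6000)/(1-0.6000^4) = 0.4000/0.8704 = 0.4596
P_K = P₀×ρ^K = 0.45956 × 0.6000^3 = 0.45956 × 0.21600 = 0.09926
λ_eff = λ(1-P_K) = 6.6 × (1 - 0.09926) = 6.6 × 0.90074 = 5.9449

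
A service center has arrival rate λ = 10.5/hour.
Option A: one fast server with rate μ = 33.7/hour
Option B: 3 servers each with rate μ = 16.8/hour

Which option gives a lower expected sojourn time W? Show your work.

Option A: single server μ = 33.7 (M/M/1)
  ρ_A = 10.5/33.7 = 0.3116
  W_A = 1/(μ-λ) = 1/(33.7-10.5) = 1/23.20 = 0.04310

Option B: 3 servers μ = 16.8 (M/M/3)
  ρ_B = λ/(cμ) = 10.5/(3×16.8) = 0.2083
  Offered load a = λ/μ = cρ = 10.5/16.8 = 0.6250
  P₀ = [ Σₙ₌₀^2 aⁿ/n! + a^3/(3!(1-ρ)) ]⁻¹
  Σ = a^0/0! + a^1/1! + a^2/2! = 1.0000 + 0.6250 + 0.1953 = 1.8203
  a^3/(3!(1-ρ)) = 0.24414/(6 × 0.79167) = 0.05140
  P₀ = 1/(1.8203 + 0.05140) = 0.5343
  Lq = P₀·a^3·ρ / (3!(1-ρ)²) = 0.53427 × 0.24414 × 0.20833 / (6 × 0.62674) = 0.007226
  Wq_B = Lq/λ = 0.007226/10.5 = 0.0006882
  W_B = Wq_B + 1/μ = 0.0006882 + 0.05952 = 0.06021

Since W_A = 0.04310 < W_B = 0.06021, Option A (single fast server) has the shorter time in system.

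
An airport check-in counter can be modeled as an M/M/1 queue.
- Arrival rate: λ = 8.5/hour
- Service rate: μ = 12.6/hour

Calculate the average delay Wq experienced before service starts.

First, compute utilization: ρ = λ/μ = 8.5/12.6 = 0.6746
For M/M/1: Wq = λ/(μ(μ-λ))
Wq = 8.5/(12.6 × (12.6-8.5))
Wq = 8.5/(12.6 × 4.10)
Wq = 0.1645 hours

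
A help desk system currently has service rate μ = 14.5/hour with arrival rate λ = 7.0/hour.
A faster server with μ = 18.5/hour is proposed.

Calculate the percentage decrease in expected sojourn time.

System 1: ρ₁ = 7.0/14.5 = 0.4828, W₁ = 1/(14.5-7.0) = 0.13333
System 2: ρ₂ = 7.0/18.5 = 0.3784, W₂ = 1/(18.5-7.0) = 0.086957
Improvement: (W₁-W₂)/W₁ = (0.13333-0.086957)/0.13333 = 34.78%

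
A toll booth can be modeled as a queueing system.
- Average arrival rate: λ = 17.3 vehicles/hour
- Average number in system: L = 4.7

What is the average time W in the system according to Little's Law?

Little's Law: L = λW, so W = L/λ
W = 4.7/17.3 = 0.2717 hours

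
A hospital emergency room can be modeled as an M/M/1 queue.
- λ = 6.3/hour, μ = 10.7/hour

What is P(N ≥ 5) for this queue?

ρ = λ/μ = 6.3/10.7 = 0.58879
P(N ≥ n) = ρⁿ
P(N ≥ 5) = 0.58879^5
P(N ≥ 5) = 0.07076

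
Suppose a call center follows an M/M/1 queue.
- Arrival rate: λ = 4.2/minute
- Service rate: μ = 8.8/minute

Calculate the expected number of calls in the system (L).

ρ = λ/μ = 4.2/8.8 = 0.4773
For M/M/1: L = λ/(μ-λ)
L = 4.2/(8.8-4.2) = 4.2/4.60
L = 0.9130 calls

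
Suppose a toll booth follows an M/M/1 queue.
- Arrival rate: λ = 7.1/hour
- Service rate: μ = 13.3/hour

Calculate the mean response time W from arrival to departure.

First, compute utilization: ρ = λ/μ = 7.1/13.3 = 0.5338
For M/M/1: W = 1/(μ-λ)
W = 1/(13.3-7.1) = 1/6.20
W = 0.1613 hours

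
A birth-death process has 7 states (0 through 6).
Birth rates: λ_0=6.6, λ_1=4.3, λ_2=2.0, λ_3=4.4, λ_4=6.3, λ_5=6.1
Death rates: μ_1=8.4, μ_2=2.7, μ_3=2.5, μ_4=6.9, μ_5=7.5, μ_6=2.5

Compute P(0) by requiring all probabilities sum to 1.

Ratios P(n)/P(0) = (λ₀···λₙ₋₁)/(μ₁···μₙ):
P(1)/P(0) = (6.6)/(8.4) = 0.785714
P(2)/P(0) = (6.6×4.3)/(8.4×2.7) = 1.25132
P(3)/P(0) = (6.6×4.3×2.0)/(8.4×2.7×2.5) = 1.00106
P(4)/P(0) = (6.6×4.3×2.0×4.4)/(8.4×2.7×2.5×6.9) = 0.638356
P(5)/P(0) = (6.6×4.3×2.0×4.4×6.3)/(8.4×2.7×2.5×6.9×7.5) = 0.536219
P(6)/P(0) = (6.6×4.3×2.0×4.4×6.3×6.1)/(8.4×2.7×2.5×6.9×7.5×2.5) = 1.30837

Normalization: ∑ P(n) = 1
P(0) × (1.00000 + 0.785714 + 1.25132 + 1.00106 + 0.638356 + 0.536219 + 1.30837) = 1
P(0) × 6.52104 = 1
P(0) = 1/6.52104 = 0.1533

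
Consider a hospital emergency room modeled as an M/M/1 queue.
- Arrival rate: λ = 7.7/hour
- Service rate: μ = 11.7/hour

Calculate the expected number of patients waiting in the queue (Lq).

ρ = λ/μ = 7.7/11.7 = 0.6581
For M/M/1: Lq = λ²/(μ(μ-λ))
Lq = 59.29/(11.7 × 4.00)
Lq = 1.2669 patients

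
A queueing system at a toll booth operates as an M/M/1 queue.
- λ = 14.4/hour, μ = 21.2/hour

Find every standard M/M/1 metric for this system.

Step 1: ρ = λ/μ = 14.4/21.2 = 0.6792
Step 2: L = λ/(μ-λ) = 14.4/6.80 = 2.1176
Step 3: Lq = λ²/(μ(μ-λ)) = 207.36/(21.2×6.80) = 1.4384
Step 4: W = 1/(μ-λ) = 1/6.80 = 0.147059
Step 5: Wq = λ/(μ(μ-λ)) = 14.4/(21.2×6.80) = 0.09989
Step 6: P(0) = 1-ρ = 0.3208
Verify: L = λW = 14.4×0.147059 = 2.1176 ✔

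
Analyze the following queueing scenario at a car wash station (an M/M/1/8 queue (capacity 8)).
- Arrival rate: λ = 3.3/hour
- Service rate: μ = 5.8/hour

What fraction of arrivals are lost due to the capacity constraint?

ρ = λ/μ = 3.3/5.8 = 0.568966
P₀ = (1-ρ)/(1-ρ^(K+1)) = (1-0.568966)/(1-0.568966^9) = 0.4310/0.9938 = 0.4337
P_K = P₀×ρ^K = 0.43374 × 0.568966^8 = 0.43374 × 0.010982 = 0.004763
Blocking probability = 0.48%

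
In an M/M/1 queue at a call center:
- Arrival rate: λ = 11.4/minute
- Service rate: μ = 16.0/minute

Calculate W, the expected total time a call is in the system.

First, compute utilization: ρ = λ/μ = 11.4/16.0 = 0.7125
For M/M/1: W = 1/(μ-λ)
W = 1/(16.0-11.4) = 1/4.60
W = 0.2174 minutes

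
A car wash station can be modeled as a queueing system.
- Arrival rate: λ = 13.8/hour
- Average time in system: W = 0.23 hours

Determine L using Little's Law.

Little's Law: L = λW
L = 13.8 × 0.23 = 3.1740 cars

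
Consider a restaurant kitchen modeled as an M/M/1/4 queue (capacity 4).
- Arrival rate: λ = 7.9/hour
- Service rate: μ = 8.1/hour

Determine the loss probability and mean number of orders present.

ρ = λ/μ = 7.9/8.1 = 0.9753
P₀ = (1-ρ)/(1-ρ^(K+1)) = (1-0.9753)/(1-0.9753^5) = 0.024700/0.11755 = 0.2101
P_K = P₀×ρ^K = 0.2101 × 0.9753^4 = 0.2101 × 0.9048 = 0.1901
Blocking probability P_4 = 0.1901 (19.01%)
L = ρ[1 - (K+1)ρ^K + Kρ^(K+1)] / [(1-ρ)(1-ρ^(K+1))]
L = 0.9753 × (1 - 5×0.90480064 + 4×0.88245206) / ((1 - 0.9753) × (1 - 0.88245206)) = 1.9500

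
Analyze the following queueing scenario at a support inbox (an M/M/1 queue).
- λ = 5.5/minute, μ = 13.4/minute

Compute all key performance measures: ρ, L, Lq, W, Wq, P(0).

Step 1: ρ = λ/μ = 5.5/13.4 = 0.4104
Step 2: L = λ/(μ-λ) = 5.5/7.90 = 0.6962
Step 3: Lq = λ²/(μ(μ-λ)) = 30.25/(13.4×7.90) = 0.2858
Step 4: W = 1/(μ-λ) = 1/7.90 = 0.12658
Step 5: Wq = λ/(μ(μ-λ)) = 5.5/(13.4×7.90) = 0.05196
Step 6: P(0) = 1-ρ = 0.5896
Verify: L = λW = 5.5×0.12658 = 0.6962 ✔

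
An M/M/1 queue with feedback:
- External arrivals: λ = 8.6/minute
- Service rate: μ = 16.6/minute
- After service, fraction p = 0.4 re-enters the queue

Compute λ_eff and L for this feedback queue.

Effective arrival rate: λ_eff = λ/(1-p) = 8.6/(1-0.4) = 8.6/0.60 = 14.33333
ρ = λ_eff/μ = 14.33333/16.6 = 0.863454
L = ρ/(1-ρ) = 0.863454/(1-0.863454) = 6.3235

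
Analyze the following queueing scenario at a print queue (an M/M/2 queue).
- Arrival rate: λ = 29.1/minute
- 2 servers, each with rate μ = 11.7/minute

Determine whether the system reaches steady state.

Stability requires ρ = λ/(cμ) < 1
ρ = 29.1/(2 × 11.7) = 29.1/23.40 = 1.2436
Since 1.2436 ≥ 1, the system is UNSTABLE.
Need c > λ/μ = 29.1/11.7 = 2.49.
Minimum servers needed: c = 3.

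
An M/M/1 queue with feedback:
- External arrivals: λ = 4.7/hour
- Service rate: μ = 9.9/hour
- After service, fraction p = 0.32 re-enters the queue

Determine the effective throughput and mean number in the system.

Effective arrival rate: λ_eff = λ/(1-p) = 4.7/(1-0.32) = 4.7/0.68 = 6.9118
ρ = λ_eff/μ = 6.9118/9.9 = 0.69816
L = ρ/(1-ρ) = 0.69816/(1-0.69816) = 2.3130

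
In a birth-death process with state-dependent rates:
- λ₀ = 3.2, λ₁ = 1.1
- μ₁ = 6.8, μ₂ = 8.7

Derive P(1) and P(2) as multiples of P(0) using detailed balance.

Balance equations:
State 0: λ₀P₀ = μ₁P₁ → P₁ = (λ₀/μ₁)P₀ = (3.2/6.8)P₀ = 0.4706P₀
State 1: P₂ = (λ₀λ₁)/(μ₁μ₂)P₀ = (3.2×1.1)/(6.8×8.7)P₀ = 0.05950P₀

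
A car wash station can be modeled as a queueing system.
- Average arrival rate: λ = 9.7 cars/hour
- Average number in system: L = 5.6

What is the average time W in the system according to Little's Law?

Little's Law: L = λW, so W = L/λ
W = 5.6/9.7 = 0.5773 hours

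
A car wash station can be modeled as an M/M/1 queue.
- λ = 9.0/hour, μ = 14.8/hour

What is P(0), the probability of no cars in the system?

ρ = λ/μ = 9.0/14.8 = 0.6081
P(0) = 1 - ρ = 1 - 0.6081 = 0.3919
The server is idle 39.19% of the time.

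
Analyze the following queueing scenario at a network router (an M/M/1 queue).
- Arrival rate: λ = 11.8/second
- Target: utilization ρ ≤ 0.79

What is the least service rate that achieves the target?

ρ = λ/μ, so μ = λ/ρ
μ ≥ 11.8/0.79 = 14.9367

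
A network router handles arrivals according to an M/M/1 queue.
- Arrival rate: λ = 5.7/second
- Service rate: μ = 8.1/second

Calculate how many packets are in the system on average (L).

ρ = λ/μ = 5.7/8.1 = 0.7037
For M/M/1: L = λ/(μ-λ)
L = 5.7/(8.1-5.7) = 5.7/2.40
L = 2.3750 packets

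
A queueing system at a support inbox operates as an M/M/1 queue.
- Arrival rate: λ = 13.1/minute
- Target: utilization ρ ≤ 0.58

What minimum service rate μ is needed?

ρ = λ/μ, so μ = λ/ρ
μ ≥ 13.1/0.58 = 22.5862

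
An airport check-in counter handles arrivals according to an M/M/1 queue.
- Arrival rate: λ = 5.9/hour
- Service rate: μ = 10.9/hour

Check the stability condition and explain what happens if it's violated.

Stability requires ρ = λ/(cμ) < 1
ρ = 5.9/(1 × 10.9) = 5.9/10.90 = 0.5413
Since 0.5413 < 1, the system is STABLE.
The server is busy 54.13% of the time.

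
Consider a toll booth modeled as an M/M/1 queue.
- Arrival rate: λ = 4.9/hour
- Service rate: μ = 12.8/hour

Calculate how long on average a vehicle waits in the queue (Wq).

First, compute utilization: ρ = λ/μ = 4.9/12.8 = 0.3828
For M/M/1: Wq = λ/(μ(μ-λ))
Wq = 4.9/(12.8 × (12.8-4.9))
Wq = 4.9/(12.8 × 7.90)
Wq = 0.04846 hours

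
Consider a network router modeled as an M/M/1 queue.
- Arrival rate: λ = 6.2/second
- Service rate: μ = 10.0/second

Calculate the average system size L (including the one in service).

ρ = λ/μ = 6.2/10.0 = 0.6200
For M/M/1: L = λ/(μ-λ)
L = 6.2/(10.0-6.2) = 6.2/3.80
L = 1.6316 packets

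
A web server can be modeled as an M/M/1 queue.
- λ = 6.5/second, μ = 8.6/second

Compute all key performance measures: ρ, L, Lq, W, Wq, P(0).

Step 1: ρ = λ/μ = 6.5/8.6 = 0.7558
Step 2: L = λ/(μ-λ) = 6.5/2.10 = 3.0952
Step 3: Lq = λ²/(μ(μ-λ)) = 42.25/(8.6×2.10) = 2.3394
Step 4: W = 1/(μ-λ) = 1/2.10 = 0.47619
Step 5: Wq = λ/(μ(μ-λ)) = 6.5/(8.6×2.10) = 0.3599
Step 6: P(0) = 1-ρ = 0.2442
Verify: L = λW = 6.5×0.47619 = 3.0952 ✔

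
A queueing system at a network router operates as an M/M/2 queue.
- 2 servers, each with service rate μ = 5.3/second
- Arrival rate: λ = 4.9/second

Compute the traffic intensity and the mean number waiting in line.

Traffic intensity: ρ = λ/(cμ) = 4.9/(2×5.3) = 0.4623
Since ρ = 0.4623 < 1, system is stable.
Offered load a = λ/μ = cρ = 4.9/5.3 = 0.9245
P₀ = [ Σₙ₌₀^1 aⁿ/n! + a^2/(2!(1-ρ)) ]⁻¹
Σ = a^0/0! + a^1/1! = 1.0000 + 0.9245 = 1.9245
a^2/(2!(1-ρ)) = 0.85475/(2 × 0.53774) = 0.7948
P₀ = 1/(1.9245 + 0.7948) = 0.3677
Lq = P₀·a^2·ρ / (2!(1-ρ)²) = 0.3677 × 0.8548 × 0.4623 / (2 × 0.2892) = 0.2512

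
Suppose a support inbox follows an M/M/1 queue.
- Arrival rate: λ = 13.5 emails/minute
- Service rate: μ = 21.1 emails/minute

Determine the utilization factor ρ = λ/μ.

Server utilization: ρ = λ/μ
ρ = 13.5/21.1 = 0.6398
The server is busy 63.98% of the time.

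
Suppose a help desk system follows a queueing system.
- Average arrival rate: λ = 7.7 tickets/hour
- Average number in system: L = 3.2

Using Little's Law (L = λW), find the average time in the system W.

Little's Law: L = λW, so W = L/λ
W = 3.2/7.7 = 0.4156 hours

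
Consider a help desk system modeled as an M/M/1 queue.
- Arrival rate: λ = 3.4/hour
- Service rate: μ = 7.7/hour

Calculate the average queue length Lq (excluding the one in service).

ρ = λ/μ = 3.4/7.7 = 0.4416
For M/M/1: Lq = λ²/(μ(μ-λ))
Lq = 11.56/(7.7 × 4.30)
Lq = 0.3491 tickets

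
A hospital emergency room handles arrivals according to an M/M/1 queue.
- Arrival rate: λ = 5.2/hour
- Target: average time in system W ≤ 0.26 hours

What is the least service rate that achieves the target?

For M/M/1: W = 1/(μ-λ)
Need W ≤ 0.26, so 1/(μ-λ) ≤ 0.26
μ - λ ≥ 1/0.26 = 3.8462
μ ≥ 5.2 + 3.8462 = 9.0462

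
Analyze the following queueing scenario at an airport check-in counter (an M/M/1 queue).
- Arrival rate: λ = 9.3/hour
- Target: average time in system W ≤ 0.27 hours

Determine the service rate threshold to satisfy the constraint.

For M/M/1: W = 1/(μ-λ)
Need W ≤ 0.27, so 1/(μ-λ) ≤ 0.27
μ - λ ≥ 1/0.27 = 3.7037
μ ≥ 9.3 + 3.7037 = 13.0037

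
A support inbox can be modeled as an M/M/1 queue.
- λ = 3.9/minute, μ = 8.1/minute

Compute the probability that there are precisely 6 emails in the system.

ρ = λ/μ = 3.9/8.1 = 0.48148
P(n) = (1-ρ)ρⁿ
P(6) = (1-0.48148) × 0.48148^6
P(6) = 0.51852 × 0.012459
P(6) = 0.006460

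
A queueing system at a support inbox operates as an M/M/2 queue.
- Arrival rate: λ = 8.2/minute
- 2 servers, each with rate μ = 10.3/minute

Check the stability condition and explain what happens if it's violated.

Stability requires ρ = λ/(cμ) < 1
ρ = 8.2/(2 × 10.3) = 8.2/20.60 = 0.3981
Since 0.3981 < 1, the system is STABLE.
The servers are busy 39.81% of the time.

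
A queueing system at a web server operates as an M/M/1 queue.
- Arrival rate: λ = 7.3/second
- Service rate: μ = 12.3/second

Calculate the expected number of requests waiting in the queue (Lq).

ρ = λ/μ = 7.3/12.3 = 0.5935
For M/M/1: Lq = λ²/(μ(μ-λ))
Lq = 53.29/(12.3 × 5.00)
Lq = 0.8665 requests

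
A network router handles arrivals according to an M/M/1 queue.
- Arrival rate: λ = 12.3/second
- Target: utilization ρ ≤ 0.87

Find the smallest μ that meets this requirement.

ρ = λ/μ, so μ = λ/ρ
μ ≥ 12.3/0.87 = 14.1379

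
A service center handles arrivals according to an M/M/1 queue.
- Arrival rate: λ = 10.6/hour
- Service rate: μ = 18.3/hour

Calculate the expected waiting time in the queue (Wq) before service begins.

First, compute utilization: ρ = λ/μ = 10.6/18.3 = 0.5792
For M/M/1: Wq = λ/(μ(μ-λ))
Wq = 10.6/(18.3 × (18.3-10.6))
Wq = 10.6/(18.3 × 7.70)
Wq = 0.07523 hours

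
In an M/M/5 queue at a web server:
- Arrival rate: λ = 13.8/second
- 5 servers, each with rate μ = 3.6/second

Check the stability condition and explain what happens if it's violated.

Stability requires ρ = λ/(cμ) < 1
ρ = 13.8/(5 × 3.6) = 13.8/18.00 = 0.7667
Since 0.7667 < 1, the system is STABLE.
The servers are busy 76.67% of the time.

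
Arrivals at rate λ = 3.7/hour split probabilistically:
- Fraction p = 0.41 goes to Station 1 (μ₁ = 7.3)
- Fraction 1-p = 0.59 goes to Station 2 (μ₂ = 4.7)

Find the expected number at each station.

Effective rates: λ₁ = 3.7×0.41 = 1.517, λ₂ = 3.7×0.59 = 2.183
Station 1: ρ₁ = 1.517/7.3 = 0.2078, L₁ = ρ₁/(1-ρ₁) = 0.2078/(1-0.2078) = 0.2623
Station 2: ρ₂ = 2.183/4.7 = 0.46447, L₂ = ρ₂/(1-ρ₂) = 0.46447/(1-0.46447) = 0.8673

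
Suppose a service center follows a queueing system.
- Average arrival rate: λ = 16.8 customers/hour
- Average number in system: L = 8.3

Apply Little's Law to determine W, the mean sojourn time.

Little's Law: L = λW, so W = L/λ
W = 8.3/16.8 = 0.4940 hours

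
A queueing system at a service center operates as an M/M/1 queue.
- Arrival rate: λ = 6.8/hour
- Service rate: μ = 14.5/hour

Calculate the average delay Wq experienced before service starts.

First, compute utilization: ρ = λ/μ = 6.8/14.5 = 0.4690
For M/M/1: Wq = λ/(μ(μ-λ))
Wq = 6.8/(14.5 × (14.5-6.8))
Wq = 6.8/(14.5 × 7.70)
Wq = 0.06090 hours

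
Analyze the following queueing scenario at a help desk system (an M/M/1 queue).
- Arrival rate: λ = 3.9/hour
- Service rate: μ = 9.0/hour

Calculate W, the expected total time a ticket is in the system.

First, compute utilization: ρ = λ/μ = 3.9/9.0 = 0.4333
For M/M/1: W = 1/(μ-λ)
W = 1/(9.0-3.9) = 1/5.10
W = 0.1961 hours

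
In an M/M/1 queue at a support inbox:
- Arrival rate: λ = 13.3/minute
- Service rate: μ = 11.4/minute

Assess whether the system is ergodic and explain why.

Stability requires ρ = λ/(cμ) < 1
ρ = 13.3/(1 × 11.4) = 13.3/11.40 = 1.1667
Since 1.1667 ≥ 1, the system is UNSTABLE.
Queue grows without bound. Need μ > λ = 13.3.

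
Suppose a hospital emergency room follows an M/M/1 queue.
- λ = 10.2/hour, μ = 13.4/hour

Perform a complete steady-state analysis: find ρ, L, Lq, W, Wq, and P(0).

Step 1: ρ = λ/μ = 10.2/13.4 = 0.7612
Step 2: L = λ/(μ-λ) = 10.2/3.20 = 3.1875
Step 3: Lq = λ²/(μ(μ-λ)) = 104.04/(13.4×3.20) = 2.4263
Step 4: W = 1/(μ-λ) = 1/3.20 = 0.3125
Step 5: Wq = λ/(μ(μ-λ)) = 10.2/(13.4×3.20) = 0.2379
Step 6: P(0) = 1-ρ = 0.2388
Verify: L = λW = 10.2×0.3125 = 3.1875 ✔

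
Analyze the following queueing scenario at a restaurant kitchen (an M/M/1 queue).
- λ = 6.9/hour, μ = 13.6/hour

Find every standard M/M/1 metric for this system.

Step 1: ρ = λ/μ = 6.9/13.6 = 0.5074
Step 2: L = λ/(μ-λ) = 6.9/6.70 = 1.0299
Step 3: Lq = λ²/(μ(μ-λ)) = 47.61/(13.6×6.70) = 0.5225
Step 4: W = 1/(μ-λ) = 1/6.70 = 0.149254
Step 5: Wq = λ/(μ(μ-λ)) = 6.9/(13.6×6.70) = 0.07572
Step 6: P(0) = 1-ρ = 0.4926
Verify: L = λW = 6.9×0.149254 = 1.0299 ✔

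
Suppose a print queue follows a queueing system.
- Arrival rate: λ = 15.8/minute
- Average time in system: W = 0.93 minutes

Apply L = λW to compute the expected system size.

Little's Law: L = λW
L = 15.8 × 0.93 = 14.6940 jobs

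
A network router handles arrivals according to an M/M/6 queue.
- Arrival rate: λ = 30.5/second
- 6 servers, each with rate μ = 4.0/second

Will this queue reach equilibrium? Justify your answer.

Stability requires ρ = λ/(cμ) < 1
ρ = 30.5/(6 × 4.0) = 30.5/24.00 = 1.2708
Since 1.2708 ≥ 1, the system is UNSTABLE.
Need c > λ/μ = 30.5/4.0 = 7.62.
Minimum servers needed: c = 8.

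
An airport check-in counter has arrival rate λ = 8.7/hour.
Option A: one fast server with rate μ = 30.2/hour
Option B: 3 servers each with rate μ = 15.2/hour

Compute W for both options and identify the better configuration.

Option A: single server μ = 30.2 (M/M/1)
  ρ_A = 8.7/30.2 = 0.2881
  W_A = 1/(μ-λ) = 1/(30.2-8.7) = 1/21.50 = 0.04651

Option B: 3 servers μ = 15.2 (M/M/3)
  ρ_B = λ/(cμ) = 8.7/(3×15.2) = 0.1908
  Offered load a = λ/μ = cρ = 8.7/15.2 = 0.5724
  P₀ = [ Σₙ₌₀^2 aⁿ/n! + a^3/(3!(1-ρ)) ]⁻¹
  Σ = a^0/0! + a^1/1! + a^2/2! = 1.0000 + 0.5724 + 0.1638 = 1.7362
  a^3/(3!(1-ρ)) = 0.1875/(6 × 0.8092) = 0.03862
  P₀ = 1/(1.7362 + 0.03862) = 0.5634
  Lq = P₀·a^3·ρ / (3!(1-ρ)²) = 0.56345 × 0.18751 × 0.19079 / (6 × 0.65482) = 0.005131
  Wq_B = Lq/λ = 0.0051305/8.7 = 0.0005897
  W_B = Wq_B + 1/μ = 0.0005897 + 0.06579 = 0.06638

Since W_A = 0.04651 < W_B = 0.06638, Option A (single fast server) has the shorter time in system.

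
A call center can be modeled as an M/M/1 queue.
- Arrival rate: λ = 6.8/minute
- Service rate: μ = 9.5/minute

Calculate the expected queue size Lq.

ρ = λ/μ = 6.8/9.5 = 0.7158
For M/M/1: Lq = λ²/(μ(μ-λ))
Lq = 46.24/(9.5 × 2.70)
Lq = 1.8027 calls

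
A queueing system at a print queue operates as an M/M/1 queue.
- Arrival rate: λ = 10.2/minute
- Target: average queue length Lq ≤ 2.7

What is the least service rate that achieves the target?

For M/M/1: Lq = λ²/(μ(μ-λ))
Need Lq ≤ 2.7, i.e. μ(μ-λ) ≥ λ²/2.7
μ² - 10.2μ - 104.04/2.7 ≥ 0  →  μ² - 10.2μ - 38.53333 ≥ 0
Quadratic formula (positive root): μ = [λ + √(λ² + 4×38.53333)]/2
Discriminant: 104.04 + 4×38.53333 = 258.1733, √258.1733 = 16.0678
μ ≥ (10.2 + 16.0678)/2 = 13.1339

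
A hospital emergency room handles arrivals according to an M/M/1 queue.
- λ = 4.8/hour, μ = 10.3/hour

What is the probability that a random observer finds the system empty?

ρ = λ/μ = 4.8/10.3 = 0.4660
P(0) = 1 - ρ = 1 - 0.4660 = 0.5340
The server is idle 53.40% of the time.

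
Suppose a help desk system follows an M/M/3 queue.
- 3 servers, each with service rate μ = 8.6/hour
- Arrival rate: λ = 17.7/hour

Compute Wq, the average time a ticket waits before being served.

Traffic intensity: ρ = λ/(cμ) = 17.7/(3×8.6) = 0.6860
Since ρ = 0.6860 < 1, system is stable.
Offered load a = λ/μ = cρ = 17.7/8.6 = 2.0581
P₀ = [ Σₙ₌₀^2 aⁿ/n! + a^3/(3!(1-ρ)) ]⁻¹
Σ = a^0/0! + a^1/1! + a^2/2! = 1.0000 + 2.0581 + 2.1180 = 5.1761
a^3/(3!(1-ρ)) = 8.7182/(6 × 0.31395) = 4.6282
P₀ = 1/(5.1761 + 4.6282) = 0.1020
Lq = P₀·a^3·ρ / (3!(1-ρ)²) = 0.1020 × 8.7182 × 0.6860 / (6 × 0.09857) = 1.0315
Wq = Lq/λ = 1.0315/17.7 = 0.05828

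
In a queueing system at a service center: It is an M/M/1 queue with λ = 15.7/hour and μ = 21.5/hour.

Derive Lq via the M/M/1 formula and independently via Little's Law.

Method 1 (direct): Lq = λ²/(μ(μ-λ)) = 246.49/(21.5 × 5.80) = 1.9767

Method 2 (Little's Law):
W = 1/(μ-λ) = 1/5.80 = 0.172414
Wq = W - 1/μ = 0.172414 - 0.0465116 = 0.125902
Lq = λWq = 15.7 × 0.125902 = 1.9767 ✔ (matches Method 1)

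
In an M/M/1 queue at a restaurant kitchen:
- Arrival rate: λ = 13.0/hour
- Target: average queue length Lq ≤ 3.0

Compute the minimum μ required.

For M/M/1: Lq = λ²/(μ(μ-λ))
Need Lq ≤ 3.0, i.e. μ(μ-λ) ≥ λ²/3.0
μ² - 13.0μ - 169.00/3.0 ≥ 0  →  μ² - 13.0μ - 56.33333 ≥ 0
Quadratic formula (positive root): μ = [λ + √(λ² + 4×56.33333)]/2
Discriminant: 169.00 + 4×56.33333 = 394.3333, √394.3333 = 19.8578
μ ≥ (13.0 + 19.8578)/2 = 16.4289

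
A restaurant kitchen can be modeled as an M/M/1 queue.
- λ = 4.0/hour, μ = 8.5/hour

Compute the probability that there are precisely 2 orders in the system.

ρ = λ/μ = 4.0/8.5 = 0.4706
P(n) = (1-ρ)ρⁿ
P(2) = (1-0.4706) × 0.4706^2
P(2) = 0.52940 × 0.22146
P(2) = 0.1172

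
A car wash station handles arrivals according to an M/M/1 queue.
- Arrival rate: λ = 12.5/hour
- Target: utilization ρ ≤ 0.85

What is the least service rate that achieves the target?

ρ = λ/μ, so μ = λ/ρ
μ ≥ 12.5/0.85 = 14.7059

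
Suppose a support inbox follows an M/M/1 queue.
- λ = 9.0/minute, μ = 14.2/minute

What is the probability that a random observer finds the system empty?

ρ = λ/μ = 9.0/14.2 = 0.6338
P(0) = 1 - ρ = 1 - 0.6338 = 0.3662
The server is idle 36.62% of the time.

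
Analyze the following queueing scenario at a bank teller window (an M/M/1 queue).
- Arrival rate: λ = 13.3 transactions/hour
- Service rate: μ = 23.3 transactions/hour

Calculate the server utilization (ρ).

Server utilization: ρ = λ/μ
ρ = 13.3/23.3 = 0.5708
The server is busy 57.08% of the time.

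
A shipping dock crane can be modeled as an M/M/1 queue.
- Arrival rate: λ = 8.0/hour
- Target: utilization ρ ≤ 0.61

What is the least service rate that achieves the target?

ρ = λ/μ, so μ = λ/ρ
μ ≥ 8.0/0.61 = 13.1148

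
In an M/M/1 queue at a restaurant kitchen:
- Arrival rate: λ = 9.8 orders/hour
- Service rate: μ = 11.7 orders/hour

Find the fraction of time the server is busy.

Server utilization: ρ = λ/μ
ρ = 9.8/11.7 = 0.8376
The server is busy 83.76% of the time.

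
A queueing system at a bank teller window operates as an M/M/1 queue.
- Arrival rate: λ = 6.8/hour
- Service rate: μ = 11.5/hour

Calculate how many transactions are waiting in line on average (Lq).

ρ = λ/μ = 6.8/11.5 = 0.5913
For M/M/1: Lq = λ²/(μ(μ-λ))
Lq = 46.24/(11.5 × 4.70)
Lq = 0.8555 transactions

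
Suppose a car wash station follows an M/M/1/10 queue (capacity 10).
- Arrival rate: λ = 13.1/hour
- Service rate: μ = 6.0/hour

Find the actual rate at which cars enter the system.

ρ = λ/μ = 13.1/6.0 = 2.18333
P₀ = (1-ρ)/(1-ρ^(K+1)) = (1-2.18333)/(1-2.18333^11) = -1.1833/-5373.1923 = 0.0002202
P_K = P₀×ρ^K = 0.00022023 × 2.18333^10 = 0.00022023 × 2461.4659 = 0.5421
λ_eff = λ(1-P_K) = 13.1 × (1 - 0.542086) = 13.1 × 0.457914 = 5.9987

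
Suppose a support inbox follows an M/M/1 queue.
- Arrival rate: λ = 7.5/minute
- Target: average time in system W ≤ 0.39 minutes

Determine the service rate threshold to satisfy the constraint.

For M/M/1: W = 1/(μ-λ)
Need W ≤ 0.39, so 1/(μ-λ) ≤ 0.39
μ - λ ≥ 1/0.39 = 2.5641
μ ≥ 7.5 + 2.5641 = 10.0641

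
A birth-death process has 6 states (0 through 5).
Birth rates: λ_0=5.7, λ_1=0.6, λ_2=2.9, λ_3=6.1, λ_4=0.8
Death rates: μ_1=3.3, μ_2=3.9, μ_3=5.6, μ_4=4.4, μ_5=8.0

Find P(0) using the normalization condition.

Ratios P(n)/P(0) = (λ₀···λₙ₋₁)/(μ₁···μₙ):
P(1)/P(0) = (5.7)/(3.3) = 1.7273
P(2)/P(0) = (5.7×0.6)/(3.3×3.9) = 0.2657
P(3)/P(0) = (5.7×0.6×2.9)/(3.3×3.9×5.6) = 0.1376
P(4)/P(0) = (5.7×0.6×2.9×6.1)/(3.3×3.9×5.6×4.4) = 0.1908
P(5)/P(0) = (5.7×0.6×2.9×6.1×0.8)/(3.3×3.9×5.6×4.4×8.0) = 0.01908

Normalization: ∑ P(n) = 1
P(0) × (1.0000 + 1.7273 + 0.2657 + 0.1376 + 0.1908 + 0.01908) = 1
P(0) × 3.3405 = 1
P(0) = 1/3.3405 = 0.2994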